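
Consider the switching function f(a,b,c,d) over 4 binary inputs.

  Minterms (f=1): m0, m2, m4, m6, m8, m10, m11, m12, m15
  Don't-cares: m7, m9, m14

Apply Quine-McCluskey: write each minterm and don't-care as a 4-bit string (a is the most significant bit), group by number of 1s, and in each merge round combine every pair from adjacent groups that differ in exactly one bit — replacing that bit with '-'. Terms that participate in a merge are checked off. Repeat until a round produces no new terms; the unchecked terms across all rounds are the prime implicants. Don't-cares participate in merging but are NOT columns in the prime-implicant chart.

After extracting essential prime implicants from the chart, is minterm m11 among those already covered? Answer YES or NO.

NO

[col 0] 0000*, 0010*, 0100*, 0110*, 0111*, 1000*, 1001*, 1010*, 1011*, 1100*, 1110*, 1111*
[col 1] -000*, -010*, -100*, -110*, -111*, 0-00*, 0-10*, 00-0*, 01-0*, 011-*, 1-00*, 1-10*, 1-11*, 10-0*, 10-1*, 100-*, 101-*, 11-0*, 111-*
[col 2] --00*, --10*, -0-0*, -1-0*, -11-, 0--0*, 1--0*, 1-1-, 10--
[col 3] ---0
Prime implicants: ---0, -11-, 1-1-, 10--
PI chart (minterm → PIs covering it):
  0 | ---0  (sole → essential)
  2 | ---0  (sole → essential)
  4 | ---0  (sole → essential)
  6 | ---0,-11-
  8 | ---0,10--
  10 | ---0,1-1-,10--
  11 | 1-1-,10--
  12 | ---0  (sole → essential)
  15 | -11-,1-1-
Essential prime implicants: ---0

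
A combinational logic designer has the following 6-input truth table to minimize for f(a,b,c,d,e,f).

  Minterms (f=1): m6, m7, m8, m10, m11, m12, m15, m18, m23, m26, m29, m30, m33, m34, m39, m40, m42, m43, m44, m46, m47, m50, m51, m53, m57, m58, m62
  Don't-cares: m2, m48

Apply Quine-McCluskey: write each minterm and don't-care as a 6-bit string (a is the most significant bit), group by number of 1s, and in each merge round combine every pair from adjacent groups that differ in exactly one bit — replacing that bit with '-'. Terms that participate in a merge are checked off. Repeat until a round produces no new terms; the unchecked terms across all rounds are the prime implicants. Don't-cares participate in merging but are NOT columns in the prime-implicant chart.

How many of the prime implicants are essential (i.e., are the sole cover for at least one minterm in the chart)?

Round 0: 000010✓ 000110✓ 000111✓ 001000✓ 001010✓ 001011✓ 001100✓ 001111✓ 010010✓ 010111✓ 011010✓ 011101 011110✓ 100001 100010✓ 100111✓ 101000✓ 101010✓ 101011✓ 101100✓ 101110✓ 101111✓ 110000✓ 110010✓ 110011✓ 110101 111001 111010✓ 111110✓
Round 1: -00010✓ -00111✓ -01000✓ -01010✓ -01011✓ -01100✓ -01111✓ -10010✓ -11010✓ -11110✓ 0-0010✓ 0-0111 0-1010✓ 00-010✓ 00-111✓ 000-10 00011- 001-00✓ 001-11✓ 0010-0✓ 00101-✓ 01-010✓ 011-10✓ 1-0010✓ 1-1010✓ 1-1110✓ 10-010✓ 10-111✓ 101-00✓ 101-10✓ 101-11✓ 1010-0✓ 10101-✓ 1011-0✓ 10111-✓ 11-010✓ 1100-0 11001- 111-10✓
Round 2: --0010✓ --1010✓ -0-010✓ -0-111 -01-00 -01-11 -010-0 -0101- -1-010✓ -11-10 0--010✓ 1--010✓ 1-1-10 101--0 101-1-
Round 3: ---010
PIs = {---010, -0-111, -01-00, -01-11, -010-0, -0101-, -11-10, 0-0111, 000-10, 00011-, 011101, 1-1-10, 100001, 101--0, 101-1-, 1100-0, 11001-, 110101, 111001}
Coverage chart:
  m6: 000-10,00011-
  m7: -0-111,0-0111,00011-
  m8: -01-00,-010-0
  m10: ---010,-010-0,-0101-
  m11: -01-11,-0101-
  m12: -01-00 ←essential
  m15: -0-111,-01-11
  m18: ---010 ←essential
  m23: 0-0111 ←essential
  m26: ---010,-11-10
  m29: 011101 ←essential
  m30: -11-10 ←essential
  m33: 100001 ←essential
  m34: ---010 ←essential
  m39: -0-111 ←essential
  m40: -01-00,-010-0,101--0
  m42: ---010,-010-0,-0101-,1-1-10,101--0,101-1-
  m43: -01-11,-0101-,101-1-
  m44: -01-00,101--0
  m46: 1-1-10,101--0,101-1-
  m47: -0-111,-01-11,101-1-
  m50: ---010,1100-0,11001-
  m51: 11001- ←essential
  m53: 110101 ←essential
  m57: 111001 ←essential
  m58: ---010,-11-10,1-1-10
  m62: -11-10,1-1-10
Essential: ---010, -0-111, -01-00, -11-10, 0-0111, 011101, 100001, 11001-, 110101, 111001

10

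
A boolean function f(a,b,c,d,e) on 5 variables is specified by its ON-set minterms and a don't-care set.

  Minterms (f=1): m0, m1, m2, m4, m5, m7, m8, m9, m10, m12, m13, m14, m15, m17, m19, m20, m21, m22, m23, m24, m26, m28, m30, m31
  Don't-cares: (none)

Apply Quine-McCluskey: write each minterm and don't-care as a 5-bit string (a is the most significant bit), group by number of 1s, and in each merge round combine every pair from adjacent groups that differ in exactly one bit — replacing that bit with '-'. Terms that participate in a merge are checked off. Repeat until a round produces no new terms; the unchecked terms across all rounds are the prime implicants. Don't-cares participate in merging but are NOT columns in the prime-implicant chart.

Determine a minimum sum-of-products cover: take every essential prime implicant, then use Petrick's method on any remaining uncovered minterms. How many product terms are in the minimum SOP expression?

6

[col 0] 00000*, 00001*, 00010*, 00100*, 00101*, 00111*, 01000*, 01001*, 01010*, 01100*, 01101*, 01110*, 01111*, 10001*, 10011*, 10100*, 10101*, 10110*, 10111*, 11000*, 11010*, 11100*, 11110*, 11111*
[col 1] -0001*, -0100*, -0101*, -0111*, -1000*, -1010*, -1100*, -1110*, -1111*, 0-000*, 0-001*, 0-010*, 0-100*, 0-101*, 0-111*, 00-00*, 00-01*, 000-0*, 0000-*, 001-1*, 0010-*, 01-00*, 01-01*, 01-10*, 010-0*, 0100-*, 011-0*, 011-1*, 0110-*, 0111-*, 1-100*, 1-110*, 1-111*, 10-01*, 10-11*, 100-1*, 101-0*, 101-1*, 1010-*, 1011-*, 11-00*, 11-10*, 110-0*, 111-0*, 1111-*
[col 2] --100, --111, -0-01, -01-1, -010-, -1-00*, -1-10*, -10-0*, -11-0*, -111-, 0--00*, 0--01*, 0-0-0, 0-00-*, 0-1-1, 0-10-*, 00-0-*, 01--0*, 01-0-*, 011--, 1-1-0, 1-11-, 10--1, 101--, 11--0*
[col 3] -1--0, 0--0-
Prime implicants: --100, --111, -0-01, -01-1, -010-, -1--0, -111-, 0--0-, 0-0-0, 0-1-1, 011--, 1-1-0, 1-11-, 10--1, 101--
PI chart (minterm → PIs covering it):
  0 | 0--0-,0-0-0
  1 | -0-01,0--0-
  2 | 0-0-0  (sole → essential)
  4 | --100,-010-,0--0-
  5 | -0-01,-01-1,-010-,0--0-,0-1-1
  7 | --111,-01-1,0-1-1
  8 | -1--0,0--0-,0-0-0
  9 | 0--0-  (sole → essential)
  10 | -1--0,0-0-0
  12 | --100,-1--0,0--0-,011--
  13 | 0--0-,0-1-1,011--
  14 | -1--0,-111-,011--
  15 | --111,-111-,0-1-1,011--
  17 | -0-01,10--1
  19 | 10--1  (sole → essential)
  20 | --100,-010-,1-1-0,101--
  21 | -0-01,-01-1,-010-,10--1,101--
  22 | 1-1-0,1-11-,101--
  23 | --111,-01-1,1-11-,10--1,101--
  24 | -1--0  (sole → essential)
  26 | -1--0  (sole → essential)
  28 | --100,-1--0,1-1-0
  30 | -1--0,-111-,1-1-0,1-11-
  31 | --111,-111-,1-11-
Essential prime implicants: -1--0, 0--0-, 0-0-0, 10--1
Petrick residual → --111, 1-1-0
Minimum SOP uses 6 PIs: cde + be' + a'd' + a'c'e' + ace' + ab'e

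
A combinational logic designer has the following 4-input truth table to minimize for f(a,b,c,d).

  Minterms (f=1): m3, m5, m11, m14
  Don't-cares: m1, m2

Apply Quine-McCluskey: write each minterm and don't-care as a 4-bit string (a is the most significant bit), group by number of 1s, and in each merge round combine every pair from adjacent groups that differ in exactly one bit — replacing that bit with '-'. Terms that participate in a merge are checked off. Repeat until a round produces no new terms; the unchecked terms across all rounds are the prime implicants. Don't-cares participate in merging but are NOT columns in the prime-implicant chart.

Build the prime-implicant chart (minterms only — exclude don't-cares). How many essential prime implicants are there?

[col 0] 0001*, 0010*, 0011*, 0101*, 1011*, 1110
[col 1] -011, 0-01, 00-1, 001-
Prime implicants: -011, 0-01, 00-1, 001-, 1110
PI chart (minterm → PIs covering it):
  3 | -011,00-1,001-
  5 | 0-01  (sole → essential)
  11 | -011  (sole → essential)
  14 | 1110  (sole → essential)
Essential prime implicants: -011, 0-01, 1110

3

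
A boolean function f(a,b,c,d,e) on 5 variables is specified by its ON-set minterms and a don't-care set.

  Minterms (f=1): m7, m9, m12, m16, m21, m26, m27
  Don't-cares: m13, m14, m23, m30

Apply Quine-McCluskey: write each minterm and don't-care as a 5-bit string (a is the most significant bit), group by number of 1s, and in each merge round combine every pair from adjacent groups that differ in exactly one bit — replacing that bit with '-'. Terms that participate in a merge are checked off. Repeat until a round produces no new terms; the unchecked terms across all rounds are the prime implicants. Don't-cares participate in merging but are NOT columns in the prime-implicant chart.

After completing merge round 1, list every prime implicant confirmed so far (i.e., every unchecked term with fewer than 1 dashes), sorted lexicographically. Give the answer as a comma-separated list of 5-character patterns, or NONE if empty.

10000

size-2^0 implicants → 00111(✓)  01001(✓)  01100(✓)  01101(✓)  01110(✓)  10000  10101(✓)  10111(✓)  11010(✓)  11011(✓)  11110(✓)
size-2^1 implicants → -0111  -1110  01-01  011-0  0110-  101-1  11-10  1101-
Unchecked terms (primes): -0111, -1110, 01-01, 011-0, 0110-, 10000, 101-1, 11-10, 1101-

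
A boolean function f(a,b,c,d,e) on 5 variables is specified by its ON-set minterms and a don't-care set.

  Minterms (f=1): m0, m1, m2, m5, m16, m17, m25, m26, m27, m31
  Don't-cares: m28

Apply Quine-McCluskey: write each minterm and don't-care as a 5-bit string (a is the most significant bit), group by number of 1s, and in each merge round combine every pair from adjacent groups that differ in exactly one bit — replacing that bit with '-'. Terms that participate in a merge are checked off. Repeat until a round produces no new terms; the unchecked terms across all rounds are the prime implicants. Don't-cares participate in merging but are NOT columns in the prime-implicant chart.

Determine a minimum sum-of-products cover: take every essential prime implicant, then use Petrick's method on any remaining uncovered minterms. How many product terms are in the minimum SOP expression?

6

Round 0: 00000✓ 00001✓ 00010✓ 00101✓ 10000✓ 10001✓ 11001✓ 11010✓ 11011✓ 11100 11111✓
Round 1: -0000✓ -0001✓ 00-01 000-0 0000-✓ 1-001 1000-✓ 11-11 110-1 1101-
Round 2: -000-
PIs = {-000-, 00-01, 000-0, 1-001, 11-11, 110-1, 1101-, 11100}
Coverage chart:
  m0: -000-,000-0
  m1: -000-,00-01
  m2: 000-0 ←essential
  m5: 00-01 ←essential
  m16: -000- ←essential
  m17: -000-,1-001
  m25: 1-001,110-1
  m26: 1101- ←essential
  m27: 11-11,110-1,1101-
  m31: 11-11 ←essential
Essential: -000-, 00-01, 000-0, 11-11, 1101-
Petrick residual → 1-001
Min cover (6 terms): b'c'd' + a'b'd'e + a'b'c'e' + ac'd'e + abde + abc'd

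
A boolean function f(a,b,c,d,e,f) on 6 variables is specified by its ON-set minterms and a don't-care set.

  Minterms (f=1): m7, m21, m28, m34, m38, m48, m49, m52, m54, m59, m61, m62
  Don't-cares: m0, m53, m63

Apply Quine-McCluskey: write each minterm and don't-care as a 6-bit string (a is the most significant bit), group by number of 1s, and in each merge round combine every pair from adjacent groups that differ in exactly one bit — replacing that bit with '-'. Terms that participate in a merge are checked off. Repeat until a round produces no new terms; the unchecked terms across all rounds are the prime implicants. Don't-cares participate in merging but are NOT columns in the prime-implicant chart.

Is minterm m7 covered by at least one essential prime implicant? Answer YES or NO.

YES

Round 0: 000000 000111 010101✓ 011100 100010✓ 100110✓ 110000✓ 110001✓ 110100✓ 110101✓ 110110✓ 111011✓ 111101✓ 111110✓ 111111✓
Round 1: -10101 1-0110 100-10 11-101 11-110 110-00✓ 110-01✓ 11000-✓ 1101-0 11010-✓ 111-11 1111-1 11111-
Round 2: 110-0-
PIs = {-10101, 000000, 000111, 011100, 1-0110, 100-10, 11-101, 11-110, 110-0-, 1101-0, 111-11, 1111-1, 11111-}
Coverage chart:
  m7: 000111 ←essential
  m21: -10101 ←essential
  m28: 011100 ←essential
  m34: 100-10 ←essential
  m38: 1-0110,100-10
  m48: 110-0- ←essential
  m49: 110-0- ←essential
  m52: 110-0-,1101-0
  m54: 1-0110,11-110,1101-0
  m59: 111-11 ←essential
  m61: 11-101,1111-1
  m62: 11-110,11111-
Essential: -10101, 000111, 011100, 100-10, 110-0-, 111-11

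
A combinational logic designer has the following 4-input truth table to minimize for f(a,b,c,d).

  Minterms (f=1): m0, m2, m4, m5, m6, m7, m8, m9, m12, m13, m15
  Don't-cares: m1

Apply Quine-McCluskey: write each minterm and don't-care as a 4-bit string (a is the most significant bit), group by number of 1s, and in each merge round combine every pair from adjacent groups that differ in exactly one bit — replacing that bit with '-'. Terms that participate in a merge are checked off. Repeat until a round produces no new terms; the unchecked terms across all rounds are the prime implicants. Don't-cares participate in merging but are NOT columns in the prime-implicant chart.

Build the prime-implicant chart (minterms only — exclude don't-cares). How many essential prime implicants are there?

3

[col 0] 0000*, 0001*, 0010*, 0100*, 0101*, 0110*, 0111*, 1000*, 1001*, 1100*, 1101*, 1111*
[col 1] -000*, -001*, -100*, -101*, -111*, 0-00*, 0-01*, 0-10*, 00-0*, 000-*, 01-0*, 01-1*, 010-*, 011-*, 1-00*, 1-01*, 100-*, 11-1*, 110-*
[col 2] --00*, --01*, -00-*, -1-1, -10-*, 0--0, 0-0-*, 01--, 1-0-*
[col 3] --0-
Prime implicants: --0-, -1-1, 0--0, 01--
PI chart (minterm → PIs covering it):
  0 | --0-,0--0
  2 | 0--0  (sole → essential)
  4 | --0-,0--0,01--
  5 | --0-,-1-1,01--
  6 | 0--0,01--
  7 | -1-1,01--
  8 | --0-  (sole → essential)
  9 | --0-  (sole → essential)
  12 | --0-  (sole → essential)
  13 | --0-,-1-1
  15 | -1-1  (sole → essential)
Essential prime implicants: --0-, -1-1, 0--0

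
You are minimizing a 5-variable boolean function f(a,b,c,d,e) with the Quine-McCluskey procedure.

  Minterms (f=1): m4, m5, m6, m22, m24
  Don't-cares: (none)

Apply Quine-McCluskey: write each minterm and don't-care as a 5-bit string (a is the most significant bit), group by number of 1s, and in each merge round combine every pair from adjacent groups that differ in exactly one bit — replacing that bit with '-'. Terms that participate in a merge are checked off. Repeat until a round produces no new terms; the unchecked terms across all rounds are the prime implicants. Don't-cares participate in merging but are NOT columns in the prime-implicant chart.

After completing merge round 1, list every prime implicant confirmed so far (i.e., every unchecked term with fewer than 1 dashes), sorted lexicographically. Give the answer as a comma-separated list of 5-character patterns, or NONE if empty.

11000

[col 0] 00100*, 00101*, 00110*, 10110*, 11000
[col 1] -0110, 001-0, 0010-
Prime implicants: -0110, 001-0, 0010-, 11000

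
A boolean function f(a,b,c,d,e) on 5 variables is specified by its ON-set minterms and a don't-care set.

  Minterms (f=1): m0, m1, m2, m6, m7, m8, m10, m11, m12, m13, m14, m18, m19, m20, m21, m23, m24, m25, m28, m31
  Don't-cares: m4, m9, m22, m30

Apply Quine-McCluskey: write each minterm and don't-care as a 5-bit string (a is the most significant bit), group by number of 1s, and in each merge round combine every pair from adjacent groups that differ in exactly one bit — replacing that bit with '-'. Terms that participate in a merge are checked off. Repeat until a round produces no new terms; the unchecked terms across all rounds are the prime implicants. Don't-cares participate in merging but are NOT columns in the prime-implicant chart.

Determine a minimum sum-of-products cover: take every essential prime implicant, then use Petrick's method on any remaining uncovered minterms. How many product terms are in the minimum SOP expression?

10

[col 0] 00000*, 00001*, 00010*, 00100*, 00110*, 00111*, 01000*, 01001*, 01010*, 01011*, 01100*, 01101*, 01110*, 10010*, 10011*, 10100*, 10101*, 10110*, 10111*, 11000*, 11001*, 11100*, 11110*, 11111*
[col 1] -0010*, -0100*, -0110*, -0111*, -1000*, -1001*, -1100*, -1110*, 0-000*, 0-001*, 0-010*, 0-100*, 0-110*, 00-00*, 00-10*, 000-0*, 0000-*, 001-0*, 0011-*, 01-00*, 01-01*, 01-10*, 010-0*, 010-1*, 0100-*, 0101-*, 011-0*, 0110-*, 1-100*, 1-110*, 1-111*, 10-10*, 10-11*, 1001-*, 101-0*, 101-1*, 1010-*, 1011-*, 11-00*, 1100-*, 111-0*, 1111-*
[col 2] --100*, --110*, -0-10, -01-0*, -011-, -1-00, -100-, -11-0*, 0--00*, 0--10*, 0-0-0*, 0-00-, 0-1-0*, 00--0*, 01--0*, 01-0-, 010--, 1-1-0*, 1-11-, 10-1-, 101--
[col 3] --1-0, 0---0
Prime implicants: --1-0, -0-10, -011-, -1-00, -100-, 0---0, 0-00-, 01-0-, 010--, 1-11-, 10-1-, 101--
PI chart (minterm → PIs covering it):
  0 | 0---0,0-00-
  1 | 0-00-  (sole → essential)
  2 | -0-10,0---0
  6 | --1-0,-0-10,-011-,0---0
  7 | -011-  (sole → essential)
  8 | -1-00,-100-,0---0,0-00-,01-0-,010--
  10 | 0---0,010--
  11 | 010--  (sole → essential)
  12 | --1-0,-1-00,0---0,01-0-
  13 | 01-0-  (sole → essential)
  14 | --1-0,0---0
  18 | -0-10,10-1-
  19 | 10-1-  (sole → essential)
  20 | --1-0,101--
  21 | 101--  (sole → essential)
  23 | -011-,1-11-,10-1-,101--
  24 | -1-00,-100-
  25 | -100-  (sole → essential)
  28 | --1-0,-1-00
  31 | 1-11-  (sole → essential)
Essential prime implicants: -011-, -100-, 0-00-, 01-0-, 010--, 1-11-, 10-1-, 101--
Petrick residual → --1-0, -0-10
Minimum SOP uses 10 PIs: ce' + b'de' + b'cd + bc'd' + a'c'd' + a'bd' + a'bc' + acd + ab'd + ab'c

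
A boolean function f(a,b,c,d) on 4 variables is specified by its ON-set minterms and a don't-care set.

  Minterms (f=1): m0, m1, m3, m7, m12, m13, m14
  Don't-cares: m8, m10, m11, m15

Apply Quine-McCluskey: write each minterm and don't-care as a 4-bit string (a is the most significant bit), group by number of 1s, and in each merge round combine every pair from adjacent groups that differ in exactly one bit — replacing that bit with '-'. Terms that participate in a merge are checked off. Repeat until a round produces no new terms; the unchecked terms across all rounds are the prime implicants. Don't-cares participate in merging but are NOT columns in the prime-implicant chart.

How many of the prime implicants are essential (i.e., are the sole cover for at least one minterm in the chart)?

2

size-2^0 implicants → 0000(✓)  0001(✓)  0011(✓)  0111(✓)  1000(✓)  1010(✓)  1011(✓)  1100(✓)  1101(✓)  1110(✓)  1111(✓)
size-2^1 implicants → -000  -011(✓)  -111(✓)  0-11(✓)  00-1  000-  1-00(✓)  1-10(✓)  1-11(✓)  10-0(✓)  101-(✓)  11-0(✓)  11-1(✓)  110-(✓)  111-(✓)
size-2^2 implicants → --11  1--0  1-1-  11--
Unchecked terms (primes): --11, -000, 00-1, 000-, 1--0, 1-1-, 11--
Minterm coverage:
  m0 ⊆ -000,000-
  m1 ⊆ 00-1,000-
  m3 ⊆ --11,00-1
  m7 ⊆ --11 [E]
  m12 ⊆ 1--0,11--
  m13 ⊆ 11-- [E]
  m14 ⊆ 1--0,1-1-,11--
E = {--11, 11--}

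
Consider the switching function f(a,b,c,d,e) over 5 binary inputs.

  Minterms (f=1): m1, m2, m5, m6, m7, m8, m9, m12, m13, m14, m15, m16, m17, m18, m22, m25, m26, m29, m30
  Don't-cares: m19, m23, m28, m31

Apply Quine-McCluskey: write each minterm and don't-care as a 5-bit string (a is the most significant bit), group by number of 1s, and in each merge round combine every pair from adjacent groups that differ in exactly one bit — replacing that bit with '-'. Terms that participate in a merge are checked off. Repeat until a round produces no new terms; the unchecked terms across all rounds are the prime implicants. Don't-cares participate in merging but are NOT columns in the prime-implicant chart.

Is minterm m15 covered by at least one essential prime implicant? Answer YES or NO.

NO

size-2^0 implicants → 00001(✓)  00010(✓)  00101(✓)  00110(✓)  00111(✓)  01000(✓)  01001(✓)  01100(✓)  01101(✓)  01110(✓)  01111(✓)  10000(✓)  10001(✓)  10010(✓)  10011(✓)  10110(✓)  10111(✓)  11001(✓)  11010(✓)  11100(✓)  11101(✓)  11110(✓)  11111(✓)
size-2^1 implicants → -0001(✓)  -0010(✓)  -0110(✓)  -0111(✓)  -1001(✓)  -1100(✓)  -1101(✓)  -1110(✓)  -1111(✓)  0-001(✓)  0-101(✓)  0-110(✓)  0-111(✓)  00-01(✓)  00-10(✓)  001-1(✓)  0011-(✓)  01-00(✓)  01-01(✓)  0100-(✓)  011-0(✓)  011-1(✓)  0110-(✓)  0111-(✓)  1-001(✓)  1-010(✓)  1-110(✓)  1-111(✓)  10-10(✓)  10-11(✓)  100-0(✓)  100-1(✓)  1000-(✓)  1001-(✓)  1011-(✓)  11-01(✓)  11-10(✓)  111-0(✓)  111-1(✓)  1110-(✓)  1111-(✓)
size-2^2 implicants → --001  --110(✓)  --111(✓)  -0-10  -011-(✓)  -1-01  -11-0(✓)  -11-1(✓)  -110-(✓)  -111-(✓)  0--01  0-1-1  0-11-(✓)  01-0-  011--(✓)  1--10  1-11-(✓)  10-1-  100--  111--(✓)
size-2^3 implicants → --11-  -11--
Unchecked terms (primes): --001, --11-, -0-10, -1-01, -11--, 0--01, 0-1-1, 01-0-, 1--10, 10-1-, 100--
Minterm coverage:
  m1 ⊆ --001,0--01
  m2 ⊆ -0-10 [E]
  m5 ⊆ 0--01,0-1-1
  m6 ⊆ --11-,-0-10
  m7 ⊆ --11-,0-1-1
  m8 ⊆ 01-0- [E]
  m9 ⊆ --001,-1-01,0--01,01-0-
  m12 ⊆ -11--,01-0-
  m13 ⊆ -1-01,-11--,0--01,0-1-1,01-0-
  m14 ⊆ --11-,-11--
  m15 ⊆ --11-,-11--,0-1-1
  m16 ⊆ 100-- [E]
  m17 ⊆ --001,100--
  m18 ⊆ -0-10,1--10,10-1-,100--
  m22 ⊆ --11-,-0-10,1--10,10-1-
  m25 ⊆ --001,-1-01
  m26 ⊆ 1--10 [E]
  m29 ⊆ -1-01,-11--
  m30 ⊆ --11-,-11--,1--10
E = {-0-10, 01-0-, 1--10, 100--}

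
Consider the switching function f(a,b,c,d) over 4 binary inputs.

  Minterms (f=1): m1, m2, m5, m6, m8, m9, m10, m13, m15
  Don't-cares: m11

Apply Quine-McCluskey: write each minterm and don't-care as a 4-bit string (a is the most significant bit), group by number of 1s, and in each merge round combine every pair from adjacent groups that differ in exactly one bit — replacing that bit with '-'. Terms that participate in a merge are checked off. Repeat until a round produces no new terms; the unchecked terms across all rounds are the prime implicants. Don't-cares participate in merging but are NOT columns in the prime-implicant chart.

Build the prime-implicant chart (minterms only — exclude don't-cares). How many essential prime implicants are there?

[col 0] 0001*, 0010*, 0101*, 0110*, 1000*, 1001*, 1010*, 1011*, 1101*, 1111*
[col 1] -001*, -010, -101*, 0-01*, 0-10, 1-01*, 1-11*, 10-0*, 10-1*, 100-*, 101-*, 11-1*
[col 2] --01, 1--1, 10--
Prime implicants: --01, -010, 0-10, 1--1, 10--
PI chart (minterm → PIs covering it):
  1 | --01  (sole → essential)
  2 | -010,0-10
  5 | --01  (sole → essential)
  6 | 0-10  (sole → essential)
  8 | 10--  (sole → essential)
  9 | --01,1--1,10--
  10 | -010,10--
  13 | --01,1--1
  15 | 1--1  (sole → essential)
Essential prime implicants: --01, 0-10, 1--1, 10--

4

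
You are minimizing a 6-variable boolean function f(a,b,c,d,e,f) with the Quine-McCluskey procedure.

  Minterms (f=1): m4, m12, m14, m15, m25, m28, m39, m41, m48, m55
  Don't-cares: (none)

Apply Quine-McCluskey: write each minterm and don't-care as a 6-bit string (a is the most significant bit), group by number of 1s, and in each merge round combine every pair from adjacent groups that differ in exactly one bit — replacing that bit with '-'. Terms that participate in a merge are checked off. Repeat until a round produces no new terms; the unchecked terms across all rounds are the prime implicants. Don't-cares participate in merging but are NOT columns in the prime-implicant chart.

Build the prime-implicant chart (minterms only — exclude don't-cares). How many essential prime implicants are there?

Round 0: 000100✓ 001100✓ 001110✓ 001111✓ 011001 011100✓ 100111✓ 101001 110000 110111✓
Round 1: 0-1100 00-100 0011-0 00111- 1-0111
PIs = {0-1100, 00-100, 0011-0, 00111-, 011001, 1-0111, 101001, 110000}
Coverage chart:
  m4: 00-100 ←essential
  m12: 0-1100,00-100,0011-0
  m14: 0011-0,00111-
  m15: 00111- ←essential
  m25: 011001 ←essential
  m28: 0-1100 ←essential
  m39: 1-0111 ←essential
  m41: 101001 ←essential
  m48: 110000 ←essential
  m55: 1-0111 ←essential
Essential: 0-1100, 00-100, 00111-, 011001, 1-0111, 101001, 110000

7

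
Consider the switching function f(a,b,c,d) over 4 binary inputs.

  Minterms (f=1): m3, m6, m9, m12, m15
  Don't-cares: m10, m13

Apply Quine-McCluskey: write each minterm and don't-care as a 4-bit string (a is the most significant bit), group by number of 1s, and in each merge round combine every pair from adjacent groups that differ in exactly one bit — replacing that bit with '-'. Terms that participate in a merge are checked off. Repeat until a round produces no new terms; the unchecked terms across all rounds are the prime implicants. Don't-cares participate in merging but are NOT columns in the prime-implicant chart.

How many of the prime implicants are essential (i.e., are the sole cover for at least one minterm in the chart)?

[col 0] 0011, 0110, 1001*, 1010, 1100*, 1101*, 1111*
[col 1] 1-01, 11-1, 110-
Prime implicants: 0011, 0110, 1-01, 1010, 11-1, 110-
PI chart (minterm → PIs covering it):
  3 | 0011  (sole → essential)
  6 | 0110  (sole → essential)
  9 | 1-01  (sole → essential)
  12 | 110-  (sole → essential)
  15 | 11-1  (sole → essential)
Essential prime implicants: 0011, 0110, 1-01, 11-1, 110-

5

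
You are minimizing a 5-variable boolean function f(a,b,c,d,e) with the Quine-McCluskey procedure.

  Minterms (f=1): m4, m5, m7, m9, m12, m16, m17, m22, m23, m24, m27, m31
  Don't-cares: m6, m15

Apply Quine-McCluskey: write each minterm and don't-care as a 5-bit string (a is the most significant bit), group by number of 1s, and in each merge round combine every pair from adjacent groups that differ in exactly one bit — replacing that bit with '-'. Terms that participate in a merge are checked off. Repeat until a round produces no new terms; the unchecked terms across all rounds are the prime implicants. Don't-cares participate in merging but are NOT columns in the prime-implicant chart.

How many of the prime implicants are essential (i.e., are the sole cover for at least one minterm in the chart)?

7

Round 0: 00100✓ 00101✓ 00110✓ 00111✓ 01001 01100✓ 01111✓ 10000✓ 10001✓ 10110✓ 10111✓ 11000✓ 11011✓ 11111✓
Round 1: -0110✓ -0111✓ -1111✓ 0-100 0-111✓ 001-0✓ 001-1✓ 0010-✓ 0011-✓ 1-000 1-111✓ 1000- 1011-✓ 11-11
Round 2: --111 -011- 001--
PIs = {--111, -011-, 0-100, 001--, 01001, 1-000, 1000-, 11-11}
Coverage chart:
  m4: 0-100,001--
  m5: 001-- ←essential
  m7: --111,-011-,001--
  m9: 01001 ←essential
  m12: 0-100 ←essential
  m16: 1-000,1000-
  m17: 1000- ←essential
  m22: -011- ←essential
  m23: --111,-011-
  m24: 1-000 ←essential
  m27: 11-11 ←essential
  m31: --111,11-11
Essential: -011-, 0-100, 001--, 01001, 1-000, 1000-, 11-11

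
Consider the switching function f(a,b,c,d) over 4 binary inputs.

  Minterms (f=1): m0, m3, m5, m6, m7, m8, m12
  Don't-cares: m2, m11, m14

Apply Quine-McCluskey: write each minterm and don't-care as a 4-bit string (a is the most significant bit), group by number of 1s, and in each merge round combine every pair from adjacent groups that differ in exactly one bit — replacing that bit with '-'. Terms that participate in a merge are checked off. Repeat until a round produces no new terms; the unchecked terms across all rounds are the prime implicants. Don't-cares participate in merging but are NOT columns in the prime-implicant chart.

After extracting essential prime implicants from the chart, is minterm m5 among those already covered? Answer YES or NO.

size-2^0 implicants → 0000(✓)  0010(✓)  0011(✓)  0101(✓)  0110(✓)  0111(✓)  1000(✓)  1011(✓)  1100(✓)  1110(✓)
size-2^1 implicants → -000  -011  -110  0-10(✓)  0-11(✓)  00-0  001-(✓)  01-1  011-(✓)  1-00  11-0
size-2^2 implicants → 0-1-
Unchecked terms (primes): -000, -011, -110, 0-1-, 00-0, 01-1, 1-00, 11-0
Minterm coverage:
  m0 ⊆ -000,00-0
  m3 ⊆ -011,0-1-
  m5 ⊆ 01-1 [E]
  m6 ⊆ -110,0-1-
  m7 ⊆ 0-1-,01-1
  m8 ⊆ -000,1-00
  m12 ⊆ 1-00,11-0
E = {01-1}

YES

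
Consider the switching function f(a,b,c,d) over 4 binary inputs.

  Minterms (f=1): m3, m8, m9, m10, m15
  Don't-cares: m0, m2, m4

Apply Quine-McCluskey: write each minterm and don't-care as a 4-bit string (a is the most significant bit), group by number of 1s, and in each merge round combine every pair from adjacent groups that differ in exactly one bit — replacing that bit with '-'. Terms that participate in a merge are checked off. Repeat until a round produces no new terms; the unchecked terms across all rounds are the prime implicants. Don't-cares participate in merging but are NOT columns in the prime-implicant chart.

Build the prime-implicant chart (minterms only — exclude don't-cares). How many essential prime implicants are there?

size-2^0 implicants → 0000(✓)  0010(✓)  0011(✓)  0100(✓)  1000(✓)  1001(✓)  1010(✓)  1111
size-2^1 implicants → -000(✓)  -010(✓)  0-00  00-0(✓)  001-  10-0(✓)  100-
size-2^2 implicants → -0-0
Unchecked terms (primes): -0-0, 0-00, 001-, 100-, 1111
Minterm coverage:
  m3 ⊆ 001- [E]
  m8 ⊆ -0-0,100-
  m9 ⊆ 100- [E]
  m10 ⊆ -0-0 [E]
  m15 ⊆ 1111 [E]
E = {-0-0, 001-, 100-, 1111}

4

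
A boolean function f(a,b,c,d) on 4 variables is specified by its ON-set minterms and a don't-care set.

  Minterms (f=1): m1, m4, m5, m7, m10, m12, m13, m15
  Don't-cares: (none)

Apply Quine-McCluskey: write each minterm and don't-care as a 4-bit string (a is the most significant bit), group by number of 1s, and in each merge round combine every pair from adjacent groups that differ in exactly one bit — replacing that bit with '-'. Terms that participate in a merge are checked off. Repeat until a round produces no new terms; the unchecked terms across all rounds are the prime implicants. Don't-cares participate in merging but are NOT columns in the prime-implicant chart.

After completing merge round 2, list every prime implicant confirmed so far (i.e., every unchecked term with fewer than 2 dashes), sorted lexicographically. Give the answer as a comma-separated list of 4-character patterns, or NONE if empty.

Round 0: 0001✓ 0100✓ 0101✓ 0111✓ 1010 1100✓ 1101✓ 1111✓
Round 1: -100✓ -101✓ -111✓ 0-01 01-1✓ 010-✓ 11-1✓ 110-✓
Round 2: -1-1 -10-
PIs = {-1-1, -10-, 0-01, 1010}

0-01, 1010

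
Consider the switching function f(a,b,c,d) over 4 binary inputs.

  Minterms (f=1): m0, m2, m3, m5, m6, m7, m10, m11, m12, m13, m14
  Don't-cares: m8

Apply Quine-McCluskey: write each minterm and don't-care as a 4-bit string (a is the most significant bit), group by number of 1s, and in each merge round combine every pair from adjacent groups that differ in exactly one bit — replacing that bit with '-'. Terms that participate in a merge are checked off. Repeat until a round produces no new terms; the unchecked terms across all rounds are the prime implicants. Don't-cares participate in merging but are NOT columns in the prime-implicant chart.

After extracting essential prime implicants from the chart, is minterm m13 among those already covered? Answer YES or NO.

NO

[col 0] 0000*, 0010*, 0011*, 0101*, 0110*, 0111*, 1000*, 1010*, 1011*, 1100*, 1101*, 1110*
[col 1] -000*, -010*, -011*, -101, -110*, 0-10*, 0-11*, 00-0*, 001-*, 01-1, 011-*, 1-00*, 1-10*, 10-0*, 101-*, 11-0*, 110-
[col 2] --10, -0-0, -01-, 0-1-, 1--0
Prime implicants: --10, -0-0, -01-, -101, 0-1-, 01-1, 1--0, 110-
PI chart (minterm → PIs covering it):
  0 | -0-0  (sole → essential)
  2 | --10,-0-0,-01-,0-1-
  3 | -01-,0-1-
  5 | -101,01-1
  6 | --10,0-1-
  7 | 0-1-,01-1
  10 | --10,-0-0,-01-,1--0
  11 | -01-  (sole → essential)
  12 | 1--0,110-
  13 | -101,110-
  14 | --10,1--0
Essential prime implicants: -0-0, -01-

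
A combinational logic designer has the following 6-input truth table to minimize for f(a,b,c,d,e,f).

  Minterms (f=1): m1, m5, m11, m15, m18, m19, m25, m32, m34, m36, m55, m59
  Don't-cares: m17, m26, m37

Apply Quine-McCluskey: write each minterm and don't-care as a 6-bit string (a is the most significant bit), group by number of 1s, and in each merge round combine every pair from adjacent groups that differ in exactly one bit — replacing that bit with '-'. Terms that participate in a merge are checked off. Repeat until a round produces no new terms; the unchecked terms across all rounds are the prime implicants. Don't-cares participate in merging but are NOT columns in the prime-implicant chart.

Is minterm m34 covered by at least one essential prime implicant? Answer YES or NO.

Round 0: 000001✓ 000101✓ 001011✓ 001111✓ 010001✓ 010010✓ 010011✓ 011001✓ 011010✓ 100000✓ 100010✓ 100100✓ 100101✓ 110111 111011
Round 1: -00101 0-0001 000-01 001-11 01-001 01-010 0100-1 01001- 100-00 1000-0 10010-
PIs = {-00101, 0-0001, 000-01, 001-11, 01-001, 01-010, 0100-1, 01001-, 100-00, 1000-0, 10010-, 110111, 111011}
Coverage chart:
  m1: 0-0001,000-01
  m5: -00101,000-01
  m11: 001-11 ←essential
  m15: 001-11 ←essential
  m18: 01-010,01001-
  m19: 0100-1,01001-
  m25: 01-001 ←essential
  m32: 100-00,1000-0
  m34: 1000-0 ←essential
  m36: 100-00,10010-
  m55: 110111 ←essential
  m59: 111011 ←essential
Essential: 001-11, 01-001, 1000-0, 110111, 111011

YES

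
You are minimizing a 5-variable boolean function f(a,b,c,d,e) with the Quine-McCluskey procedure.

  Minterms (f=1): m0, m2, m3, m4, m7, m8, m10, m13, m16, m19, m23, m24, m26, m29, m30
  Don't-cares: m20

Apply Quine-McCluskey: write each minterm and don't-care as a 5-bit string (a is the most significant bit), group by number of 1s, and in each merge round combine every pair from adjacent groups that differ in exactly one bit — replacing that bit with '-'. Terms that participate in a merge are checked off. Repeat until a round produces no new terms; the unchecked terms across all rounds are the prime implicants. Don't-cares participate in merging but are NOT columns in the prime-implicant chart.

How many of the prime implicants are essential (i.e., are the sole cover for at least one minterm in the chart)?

[col 0] 00000*, 00010*, 00011*, 00100*, 00111*, 01000*, 01010*, 01101*, 10000*, 10011*, 10100*, 10111*, 11000*, 11010*, 11101*, 11110*
[col 1] -0000*, -0011*, -0100*, -0111*, -1000*, -1010*, -1101, 0-000*, 0-010*, 00-00*, 00-11*, 000-0*, 0001-, 010-0*, 1-000*, 10-00*, 10-11*, 11-10, 110-0*
[col 2] --000, -0-00, -0-11, -10-0, 0-0-0
Prime implicants: --000, -0-00, -0-11, -10-0, -1101, 0-0-0, 0001-, 11-10
PI chart (minterm → PIs covering it):
  0 | --000,-0-00,0-0-0
  2 | 0-0-0,0001-
  3 | -0-11,0001-
  4 | -0-00  (sole → essential)
  7 | -0-11  (sole → essential)
  8 | --000,-10-0,0-0-0
  10 | -10-0,0-0-0
  13 | -1101  (sole → essential)
  16 | --000,-0-00
  19 | -0-11  (sole → essential)
  23 | -0-11  (sole → essential)
  24 | --000,-10-0
  26 | -10-0,11-10
  29 | -1101  (sole → essential)
  30 | 11-10  (sole → essential)
Essential prime implicants: -0-00, -0-11, -1101, 11-10

4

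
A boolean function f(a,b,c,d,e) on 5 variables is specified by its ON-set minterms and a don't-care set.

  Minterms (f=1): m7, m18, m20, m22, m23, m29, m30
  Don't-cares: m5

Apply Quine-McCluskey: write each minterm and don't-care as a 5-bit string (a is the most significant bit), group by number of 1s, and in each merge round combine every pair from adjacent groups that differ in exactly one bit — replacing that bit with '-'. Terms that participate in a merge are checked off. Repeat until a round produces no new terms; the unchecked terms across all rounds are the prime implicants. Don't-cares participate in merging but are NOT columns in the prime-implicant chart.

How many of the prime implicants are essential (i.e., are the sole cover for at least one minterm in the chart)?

4

Round 0: 00101✓ 00111✓ 10010✓ 10100✓ 10110✓ 10111✓ 11101 11110✓
Round 1: -0111 001-1 1-110 10-10 101-0 1011-
PIs = {-0111, 001-1, 1-110, 10-10, 101-0, 1011-, 11101}
Coverage chart:
  m7: -0111,001-1
  m18: 10-10 ←essential
  m20: 101-0 ←essential
  m22: 1-110,10-10,101-0,1011-
  m23: -0111,1011-
  m29: 11101 ←essential
  m30: 1-110 ←essential
Essential: 1-110, 10-10, 101-0, 11101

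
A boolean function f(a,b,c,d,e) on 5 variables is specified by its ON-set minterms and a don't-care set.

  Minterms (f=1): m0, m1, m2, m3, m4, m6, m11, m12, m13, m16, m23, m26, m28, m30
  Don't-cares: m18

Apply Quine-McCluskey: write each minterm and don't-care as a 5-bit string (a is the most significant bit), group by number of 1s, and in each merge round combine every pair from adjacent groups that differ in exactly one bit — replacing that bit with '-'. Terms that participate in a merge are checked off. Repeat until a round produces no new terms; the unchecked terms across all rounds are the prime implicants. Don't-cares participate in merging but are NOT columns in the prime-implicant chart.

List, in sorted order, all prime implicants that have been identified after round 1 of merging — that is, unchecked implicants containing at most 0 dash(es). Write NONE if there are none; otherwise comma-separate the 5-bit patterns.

10111

size-2^0 implicants → 00000(✓)  00001(✓)  00010(✓)  00011(✓)  00100(✓)  00110(✓)  01011(✓)  01100(✓)  01101(✓)  10000(✓)  10010(✓)  10111  11010(✓)  11100(✓)  11110(✓)
size-2^1 implicants → -0000(✓)  -0010(✓)  -1100  0-011  0-100  00-00(✓)  00-10(✓)  000-0(✓)  000-1(✓)  0000-(✓)  0001-(✓)  001-0(✓)  0110-  1-010  100-0(✓)  11-10  111-0
size-2^2 implicants → -00-0  00--0  000--
Unchecked terms (primes): -00-0, -1100, 0-011, 0-100, 00--0, 000--, 0110-, 1-010, 10111, 11-10, 111-0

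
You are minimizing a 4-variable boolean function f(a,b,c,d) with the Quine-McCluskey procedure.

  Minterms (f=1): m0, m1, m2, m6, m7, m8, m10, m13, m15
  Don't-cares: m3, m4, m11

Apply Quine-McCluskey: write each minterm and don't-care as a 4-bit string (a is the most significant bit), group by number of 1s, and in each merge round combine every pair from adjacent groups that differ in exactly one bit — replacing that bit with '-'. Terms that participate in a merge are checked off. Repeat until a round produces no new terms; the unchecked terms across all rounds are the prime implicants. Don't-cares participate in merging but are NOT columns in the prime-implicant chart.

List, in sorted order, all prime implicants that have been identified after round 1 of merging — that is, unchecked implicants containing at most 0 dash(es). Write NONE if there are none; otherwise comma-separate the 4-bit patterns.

Round 0: 0000✓ 0001✓ 0010✓ 0011✓ 0100✓ 0110✓ 0111✓ 1000✓ 1010✓ 1011✓ 1101✓ 1111✓
Round 1: -000✓ -010✓ -011✓ -111✓ 0-00✓ 0-10✓ 0-11✓ 00-0✓ 00-1✓ 000-✓ 001-✓ 01-0✓ 011-✓ 1-11✓ 10-0✓ 101-✓ 11-1
Round 2: --11 -0-0 -01- 0--0 0-1- 00--
PIs = {--11, -0-0, -01-, 0--0, 0-1-, 00--, 11-1}

NONE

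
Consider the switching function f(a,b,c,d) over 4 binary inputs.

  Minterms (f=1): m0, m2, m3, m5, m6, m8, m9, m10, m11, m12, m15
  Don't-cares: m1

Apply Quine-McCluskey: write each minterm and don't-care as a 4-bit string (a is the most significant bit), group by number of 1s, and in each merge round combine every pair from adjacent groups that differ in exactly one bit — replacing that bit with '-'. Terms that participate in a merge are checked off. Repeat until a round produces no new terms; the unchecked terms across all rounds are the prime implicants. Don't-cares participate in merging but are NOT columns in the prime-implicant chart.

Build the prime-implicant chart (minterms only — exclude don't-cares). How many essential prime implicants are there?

5

size-2^0 implicants → 0000(✓)  0001(✓)  0010(✓)  0011(✓)  0101(✓)  0110(✓)  1000(✓)  1001(✓)  1010(✓)  1011(✓)  1100(✓)  1111(✓)
size-2^1 implicants → -000(✓)  -001(✓)  -010(✓)  -011(✓)  0-01  0-10  00-0(✓)  00-1(✓)  000-(✓)  001-(✓)  1-00  1-11  10-0(✓)  10-1(✓)  100-(✓)  101-(✓)
size-2^2 implicants → -0-0(✓)  -0-1(✓)  -00-(✓)  -01-(✓)  00--(✓)  10--(✓)
size-2^3 implicants → -0--
Unchecked terms (primes): -0--, 0-01, 0-10, 1-00, 1-11
Minterm coverage:
  m0 ⊆ -0-- [E]
  m2 ⊆ -0--,0-10
  m3 ⊆ -0-- [E]
  m5 ⊆ 0-01 [E]
  m6 ⊆ 0-10 [E]
  m8 ⊆ -0--,1-00
  m9 ⊆ -0-- [E]
  m10 ⊆ -0-- [E]
  m11 ⊆ -0--,1-11
  m12 ⊆ 1-00 [E]
  m15 ⊆ 1-11 [E]
E = {-0--, 0-01, 0-10, 1-00, 1-11}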